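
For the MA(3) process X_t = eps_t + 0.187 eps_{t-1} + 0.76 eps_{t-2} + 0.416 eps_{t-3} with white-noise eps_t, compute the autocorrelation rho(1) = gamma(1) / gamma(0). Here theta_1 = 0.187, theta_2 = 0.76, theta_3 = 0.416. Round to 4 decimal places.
\rho(1) = 0.3614

For an MA(q) process with theta_0 = 1, the autocovariance is
  gamma(k) = sigma^2 * sum_{i=0..q-k} theta_i * theta_{i+k},
and rho(k) = gamma(k) / gamma(0). Sigma^2 cancels.
  numerator   = (1)*(0.187) + (0.187)*(0.76) + (0.76)*(0.416) = 0.64528.
  denominator = (1)^2 + (0.187)^2 + (0.76)^2 + (0.416)^2 = 1.785625.
  rho(1) = 0.64528 / 1.785625 = 0.3614.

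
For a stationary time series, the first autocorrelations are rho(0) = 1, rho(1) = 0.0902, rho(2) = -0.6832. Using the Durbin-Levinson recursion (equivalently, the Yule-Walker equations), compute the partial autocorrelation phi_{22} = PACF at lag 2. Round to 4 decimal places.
\phi_{22} = -0.6970

The PACF at lag k is phi_{kk}, the last component of the solution
to the Yule-Walker system G_k phi = r_k where
  (G_k)_{ij} = rho(|i - j|), (r_k)_i = rho(i), i,j = 1..k.
Equivalently, Durbin-Levinson gives phi_{kk} iteratively:
  phi_{11} = rho(1)
  phi_{kk} = [rho(k) - sum_{j=1..k-1} phi_{k-1,j} rho(k-j)]
            / [1 - sum_{j=1..k-1} phi_{k-1,j} rho(j)],
  phi_{k,j} = phi_{k-1,j} - phi_{kk} phi_{k-1,k-j},  j = 1..k-1.
Step k = 1:
  phi_11 = rho(1) = 0.0902.
Step k = 2:
  phi_22 = [rho(2) - phi_11 rho(1)] / [1 - phi_11 rho(1)] = [-0.6832 - (0.0902)(0.0902)] / [1 - (0.0902)(0.0902)]
         = -0.69133604 / 0.99186396 = -0.697.
Therefore phi_{22} = -0.6970.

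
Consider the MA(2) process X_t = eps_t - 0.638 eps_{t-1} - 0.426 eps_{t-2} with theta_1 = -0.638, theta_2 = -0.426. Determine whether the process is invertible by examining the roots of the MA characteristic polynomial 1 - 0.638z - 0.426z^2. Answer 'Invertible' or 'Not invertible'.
\text{Not invertible}

The MA(q) characteristic polynomial is P(z) = 1 - 0.638z - 0.426z^2.
Invertibility requires all roots to lie outside the unit circle, i.e. |z| > 1 for every root.
Set 1 + (-0.638) z + (-0.426) z^2 = 0, i.e. a z^2 + b z + c = 0 with a = -0.426, b = -0.638, c = 1.
Discriminant D = b^2 - 4ac = (-0.638)^2 - 4*(-0.426)*1 = 0.407044 - (-1.704) = 2.111044.
D >= 0, so the roots are real: z = (-b +/- sqrt(D)) / (2a) = (0.638 +/- 1.452943) / (-0.852).
  z_1 = (0.638 + 1.452943) / (-0.852) = -2.4542,   |z_1| = 2.4542.
  z_2 = (0.638 - 1.452943) / (-0.852) = 0.9565,   |z_2| = 0.9565.
Moduli of all roots: 2.4542, 0.9565.
All moduli strictly greater than 1? No.
Verdict: Not invertible.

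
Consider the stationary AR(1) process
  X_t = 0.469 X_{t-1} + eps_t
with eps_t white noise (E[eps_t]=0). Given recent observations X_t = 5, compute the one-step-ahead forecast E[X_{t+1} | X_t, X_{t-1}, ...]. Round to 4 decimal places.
E[X_{t+1} \mid \mathcal F_t] = 2.3450

For an AR(p) model X_t = c + sum_i phi_i X_{t-i} + eps_t, the
one-step-ahead conditional mean is
  E[X_{t+1} | X_t, ...] = c + sum_i phi_i X_{t+1-i}.
Substitute known values:
  E[X_{t+1} | ...] = (0.469) * (5)
                   = 2.3450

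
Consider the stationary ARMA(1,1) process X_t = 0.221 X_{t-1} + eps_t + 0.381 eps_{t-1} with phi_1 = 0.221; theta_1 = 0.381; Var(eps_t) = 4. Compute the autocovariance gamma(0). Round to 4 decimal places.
\gamma(0) = 5.5241

Multiply the model equation by X_{t-k} and take expectations. With theta_0 = psi_0 = 1 and psi_j the MA(infinity) weights, this gives
  gamma(k) - sum_i phi_i gamma(k-i) = c_k,
  c_k = sigma^2 * sum_{j=k..q} theta_j psi_{j-k}   (c_k = 0 for k > q),
using gamma(-m) = gamma(m).
psi-weights needed (psi_j = theta_j + sum_i phi_i psi_{j-i}):
  psi_1 = theta_1 + phi_1 = 0.381 + (0.221) = 0.602
Right-hand sides:
  c_0 = sigma^2 (1 + theta_1 psi_1) = 4 * (1 + (0.381)(0.602)) = 4 * 1.229362 = 4.917448
  c_1 = sigma^2 theta_1 = 4 * (0.381) = 1.524
  c_2 = 0
Equations for k = 0 and k = 1 (AR order 1):
  gamma(0) = phi_1 gamma(1) + c_0
  gamma(1) = phi_1 gamma(0) + c_1
Substituting the second into the first: gamma(0) (1 - phi_1^2) = c_0 + phi_1 c_1, so
  gamma(0) = (c_0 + phi_1 c_1) / (1 - phi_1^2) = (4.917448 + (0.221)(1.524)) / (1 - (0.221)^2) = 5.254252 / 0.951159 = 5.524052.
Therefore gamma(0) = 5.5241 (to 4 decimal places).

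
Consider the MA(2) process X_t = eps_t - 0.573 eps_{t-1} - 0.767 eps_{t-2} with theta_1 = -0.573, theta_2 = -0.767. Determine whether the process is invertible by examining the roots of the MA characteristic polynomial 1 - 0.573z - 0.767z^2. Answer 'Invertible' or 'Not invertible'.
\text{Not invertible}

The MA(q) characteristic polynomial is P(z) = 1 - 0.573z - 0.767z^2.
Invertibility requires all roots to lie outside the unit circle, i.e. |z| > 1 for every root.
Set 1 + (-0.573) z + (-0.767) z^2 = 0, i.e. a z^2 + b z + c = 0 with a = -0.767, b = -0.573, c = 1.
Discriminant D = b^2 - 4ac = (-0.573)^2 - 4*(-0.767)*1 = 0.328329 - (-3.068) = 3.396329.
D >= 0, so the roots are real: z = (-b +/- sqrt(D)) / (2a) = (0.573 +/- 1.842913) / (-1.534).
  z_1 = (0.573 + 1.842913) / (-1.534) = -1.5749,   |z_1| = 1.5749.
  z_2 = (0.573 - 1.842913) / (-1.534) = 0.8278,   |z_2| = 0.8278.
Moduli of all roots: 1.5749, 0.8278.
All moduli strictly greater than 1? No.
Verdict: Not invertible.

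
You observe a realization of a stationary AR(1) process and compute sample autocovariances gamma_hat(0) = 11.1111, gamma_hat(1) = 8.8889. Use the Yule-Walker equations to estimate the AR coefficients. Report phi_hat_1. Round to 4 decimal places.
\hat\phi_{1} = 0.8000

The Yule-Walker equations for an AR(p) process read, in matrix form,
  Gamma_p phi = r_p,   with   (Gamma_p)_{ij} = gamma(|i - j|),
                       (r_p)_i = gamma(i),   i,j = 1..p.
Substitute the sample gammas (Toeplitz matrix and right-hand side of size 1):
  Gamma_p = [[11.1111]]
  r_p     = [8.8889]
With p = 1 this is the single equation gamma(0) phi_1 = gamma(1):
  phi_hat_1 = gamma(1) / gamma(0) = 8.8889 / 11.1111 = 0.8000.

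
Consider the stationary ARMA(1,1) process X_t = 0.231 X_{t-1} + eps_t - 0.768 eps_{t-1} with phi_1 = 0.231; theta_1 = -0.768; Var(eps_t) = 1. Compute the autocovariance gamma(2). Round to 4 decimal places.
\gamma(2) = -0.1078

Multiply the model equation by X_{t-k} and take expectations. With theta_0 = psi_0 = 1 and psi_j the MA(infinity) weights, this gives
  gamma(k) - sum_i phi_i gamma(k-i) = c_k,
  c_k = sigma^2 * sum_{j=k..q} theta_j psi_{j-k}   (c_k = 0 for k > q),
using gamma(-m) = gamma(m).
psi-weights needed (psi_j = theta_j + sum_i phi_i psi_{j-i}):
  psi_1 = theta_1 + phi_1 = -0.768 + (0.231) = -0.537
Right-hand sides:
  c_0 = sigma^2 (1 + theta_1 psi_1) = 1 * (1 + (-0.768)(-0.537)) = 1 * 1.412416 = 1.412416
  c_1 = sigma^2 theta_1 = 1 * (-0.768) = -0.768
  c_2 = 0
Equations for k = 0 and k = 1 (AR order 1):
  gamma(0) = phi_1 gamma(1) + c_0
  gamma(1) = phi_1 gamma(0) + c_1
Substituting the second into the first: gamma(0) (1 - phi_1^2) = c_0 + phi_1 c_1, so
  gamma(0) = (c_0 + phi_1 c_1) / (1 - phi_1^2) = (1.412416 + (0.231)(-0.768)) / (1 - (0.231)^2) = 1.235008 / 0.946639 = 1.304624.
  gamma(1) = phi_1 gamma(0) + c_1 = (0.231)(1.304624) + (-0.768) = -0.466632.
For k = 2 (> q): gamma(2) = phi_1 gamma(1) = (0.231)(-0.466632) = -0.107792.
Therefore gamma(2) = -0.1078 (to 4 decimal places).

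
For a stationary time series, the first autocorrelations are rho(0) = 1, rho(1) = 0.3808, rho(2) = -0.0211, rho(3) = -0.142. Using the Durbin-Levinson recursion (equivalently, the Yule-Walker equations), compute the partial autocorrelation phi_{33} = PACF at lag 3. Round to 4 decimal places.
\phi_{33} = -0.0710

The PACF at lag k is phi_{kk}, the last component of the solution
to the Yule-Walker system G_k phi = r_k where
  (G_k)_{ij} = rho(|i - j|), (r_k)_i = rho(i), i,j = 1..k.
Equivalently, Durbin-Levinson gives phi_{kk} iteratively:
  phi_{11} = rho(1)
  phi_{kk} = [rho(k) - sum_{j=1..k-1} phi_{k-1,j} rho(k-j)]
            / [1 - sum_{j=1..k-1} phi_{k-1,j} rho(j)],
  phi_{k,j} = phi_{k-1,j} - phi_{kk} phi_{k-1,k-j},  j = 1..k-1.
Step k = 1:
  phi_11 = rho(1) = 0.3808.
Step k = 2:
  phi_22 = [rho(2) - phi_11 rho(1)] / [1 - phi_11 rho(1)] = [-0.0211 - (0.3808)(0.3808)] / [1 - (0.3808)(0.3808)]
         = -0.16610864 / 0.85499136 = -0.194281.
  Update: phi_21 = phi_11 - phi_22 phi_11 = 0.3808 - (-0.194281)(0.3808) = 0.454782.
Step k = 3:
  phi_33 = [rho(3) - phi_21 rho(2) - phi_22 rho(1)] / [1 - phi_21 rho(1) - phi_22 rho(2)]
    numerator   = -0.142 - (0.454782)(-0.0211) - (-0.194281)(0.3808) = -0.05842186
    denominator = 1 - (0.454782)(0.3808) - (-0.194281)(-0.0211) = 0.82271959
  phi_33 = -0.05842186 / 0.82271959 = -0.071.
Therefore phi_{33} = -0.0710.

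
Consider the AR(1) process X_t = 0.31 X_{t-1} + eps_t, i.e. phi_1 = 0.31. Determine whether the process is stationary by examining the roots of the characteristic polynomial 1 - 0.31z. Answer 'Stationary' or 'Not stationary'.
\text{Stationary}

The AR(p) characteristic polynomial is P(z) = 1 - 0.31z.
Stationarity requires all roots to lie outside the unit circle, i.e. |z| > 1 for every root.
This is linear in z: 1 + (-0.31) z = 0  =>  z = -1/(-0.31) = 3.225806,  |z| = 3.225806.
Moduli of all roots: 3.2258.
All moduli strictly greater than 1? Yes.
Verdict: Stationary.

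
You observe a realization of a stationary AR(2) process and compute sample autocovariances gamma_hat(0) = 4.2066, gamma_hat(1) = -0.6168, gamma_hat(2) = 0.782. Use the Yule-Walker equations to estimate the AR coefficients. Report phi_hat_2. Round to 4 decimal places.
\hat\phi_{2} = 0.1680

The Yule-Walker equations for an AR(p) process read, in matrix form,
  Gamma_p phi = r_p,   with   (Gamma_p)_{ij} = gamma(|i - j|),
                       (r_p)_i = gamma(i),   i,j = 1..p.
Substitute the sample gammas (Toeplitz matrix and right-hand side of size 2):
  Gamma_p = [[4.2066, -0.6168], [-0.6168, 4.2066]]
  r_p     = [-0.6168, 0.782]
Written out:
  4.2066 phi_1 - 0.6168 phi_2 = -0.6168
  -0.6168 phi_1 + 4.2066 phi_2 = 0.782
Solve by Cramer's rule:
  det = gamma(0)^2 - gamma(1)^2 = (4.2066)^2 - (-0.6168)^2 = 17.69548356 - 0.38044224 = 17.31504132
  phi_hat_1 = [gamma(1) gamma(0) - gamma(1) gamma(2)] / det = [(-0.6168)(4.2066) - (-0.6168)(0.782)] / 17.31504132 = -2.11229328 / 17.31504132 = -0.122
  phi_hat_2 = [gamma(0) gamma(2) - gamma(1)^2] / det = [(4.2066)(0.782) - (-0.6168)^2] / 17.31504132 = 2.90911896 / 17.31504132 = 0.168
So phi_hat = [-0.1220, 0.1680].
Therefore phi_hat_2 = 0.1680.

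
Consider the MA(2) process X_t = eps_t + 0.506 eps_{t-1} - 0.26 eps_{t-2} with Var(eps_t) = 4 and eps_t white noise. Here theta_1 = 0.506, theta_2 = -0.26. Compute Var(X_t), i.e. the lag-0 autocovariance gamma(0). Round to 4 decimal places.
\gamma(0) = 5.2945

For an MA(q) process X_t = eps_t + sum_i theta_i eps_{t-i} with
Var(eps_t) = sigma^2, the variance is
  gamma(0) = sigma^2 * (1 + sum_i theta_i^2).
  sum_i theta_i^2 = (0.506)^2 + (-0.26)^2 = 0.256036 + 0.0676 = 0.323636.
  gamma(0) = 4 * (1 + 0.323636) = 4 * 1.323636 = 5.294544, which rounds to 5.2945.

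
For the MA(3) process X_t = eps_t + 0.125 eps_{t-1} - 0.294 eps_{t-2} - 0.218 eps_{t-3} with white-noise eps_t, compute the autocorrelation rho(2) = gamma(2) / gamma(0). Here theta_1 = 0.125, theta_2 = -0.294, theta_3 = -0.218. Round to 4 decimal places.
\rho(2) = -0.2794

For an MA(q) process with theta_0 = 1, the autocovariance is
  gamma(k) = sigma^2 * sum_{i=0..q-k} theta_i * theta_{i+k},
and rho(k) = gamma(k) / gamma(0). Sigma^2 cancels.
  numerator   = (1)*(-0.294) + (0.125)*(-0.218) = -0.32125.
  denominator = (1)^2 + (0.125)^2 + (-0.294)^2 + (-0.218)^2 = 1.149585.
  rho(2) = -0.32125 / 1.149585 = -0.2794.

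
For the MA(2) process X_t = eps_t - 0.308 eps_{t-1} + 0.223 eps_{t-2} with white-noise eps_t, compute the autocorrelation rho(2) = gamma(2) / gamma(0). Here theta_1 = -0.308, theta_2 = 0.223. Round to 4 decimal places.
\rho(2) = 0.1948

For an MA(q) process with theta_0 = 1, the autocovariance is
  gamma(k) = sigma^2 * sum_{i=0..q-k} theta_i * theta_{i+k},
and rho(k) = gamma(k) / gamma(0). Sigma^2 cancels.
  numerator   = (1)*(0.223) = 0.223.
  denominator = (1)^2 + (-0.308)^2 + (0.223)^2 = 1.144593.
  rho(2) = 0.223 / 1.144593 = 0.1948.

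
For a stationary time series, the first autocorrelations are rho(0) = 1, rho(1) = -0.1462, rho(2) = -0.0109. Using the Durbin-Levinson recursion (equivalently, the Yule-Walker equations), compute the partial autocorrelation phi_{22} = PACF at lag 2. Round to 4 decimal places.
\phi_{22} = -0.0330

The PACF at lag k is phi_{kk}, the last component of the solution
to the Yule-Walker system G_k phi = r_k where
  (G_k)_{ij} = rho(|i - j|), (r_k)_i = rho(i), i,j = 1..k.
Equivalently, Durbin-Levinson gives phi_{kk} iteratively:
  phi_{11} = rho(1)
  phi_{kk} = [rho(k) - sum_{j=1..k-1} phi_{k-1,j} rho(k-j)]
            / [1 - sum_{j=1..k-1} phi_{k-1,j} rho(j)],
  phi_{k,j} = phi_{k-1,j} - phi_{kk} phi_{k-1,k-j},  j = 1..k-1.
Step k = 1:
  phi_11 = rho(1) = -0.1462.
Step k = 2:
  phi_22 = [rho(2) - phi_11 rho(1)] / [1 - phi_11 rho(1)] = [-0.0109 - (-0.1462)(-0.1462)] / [1 - (-0.1462)(-0.1462)]
         = -0.03227444 / 0.97862556 = -0.033.
Therefore phi_{22} = -0.0330.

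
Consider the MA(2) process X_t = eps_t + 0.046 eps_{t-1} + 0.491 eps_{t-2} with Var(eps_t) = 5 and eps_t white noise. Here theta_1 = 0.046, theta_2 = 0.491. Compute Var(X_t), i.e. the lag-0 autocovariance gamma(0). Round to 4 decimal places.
\gamma(0) = 6.2160

For an MA(q) process X_t = eps_t + sum_i theta_i eps_{t-i} with
Var(eps_t) = sigma^2, the variance is
  gamma(0) = sigma^2 * (1 + sum_i theta_i^2).
  sum_i theta_i^2 = (0.046)^2 + (0.491)^2 = 0.002116 + 0.241081 = 0.243197.
  gamma(0) = 5 * (1 + 0.243197) = 5 * 1.243197 = 6.215985, which rounds to 6.2160.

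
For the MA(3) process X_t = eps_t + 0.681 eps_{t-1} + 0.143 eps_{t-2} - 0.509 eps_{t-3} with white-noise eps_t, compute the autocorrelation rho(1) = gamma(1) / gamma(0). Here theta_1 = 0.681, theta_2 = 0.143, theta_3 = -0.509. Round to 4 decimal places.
\rho(1) = 0.4047

For an MA(q) process with theta_0 = 1, the autocovariance is
  gamma(k) = sigma^2 * sum_{i=0..q-k} theta_i * theta_{i+k},
and rho(k) = gamma(k) / gamma(0). Sigma^2 cancels.
  numerator   = (1)*(0.681) + (0.681)*(0.143) + (0.143)*(-0.509) = 0.705596.
  denominator = (1)^2 + (0.681)^2 + (0.143)^2 + (-0.509)^2 = 1.743291.
  rho(1) = 0.705596 / 1.743291 = 0.4047.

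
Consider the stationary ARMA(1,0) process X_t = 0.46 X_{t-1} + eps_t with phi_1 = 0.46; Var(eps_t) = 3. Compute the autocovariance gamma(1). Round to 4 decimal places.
\gamma(1) = 1.7504

Multiply the model equation by X_{t-k} and take expectations. With theta_0 = psi_0 = 1 and psi_j the MA(infinity) weights, this gives
  gamma(k) - sum_i phi_i gamma(k-i) = c_k,
  c_k = sigma^2 * sum_{j=k..q} theta_j psi_{j-k}   (c_k = 0 for k > q),
using gamma(-m) = gamma(m).
Pure AR (q = 0): c_0 = sigma^2 = 3, c_k = 0 for k >= 1.
Equations for k = 0 and k = 1 (AR order 1):
  gamma(0) = phi_1 gamma(1) + c_0
  gamma(1) = phi_1 gamma(0) + c_1
Substituting the second into the first: gamma(0) (1 - phi_1^2) = c_0 + phi_1 c_1, so
  gamma(0) = c_0 / (1 - phi_1^2) = 3 / (1 - (0.46)^2) = 3 / 0.7884 = 3.805175.
  gamma(1) = phi_1 gamma(0) = (0.46)(3.805175) = 1.750381.
Therefore gamma(1) = 1.7504 (to 4 decimal places).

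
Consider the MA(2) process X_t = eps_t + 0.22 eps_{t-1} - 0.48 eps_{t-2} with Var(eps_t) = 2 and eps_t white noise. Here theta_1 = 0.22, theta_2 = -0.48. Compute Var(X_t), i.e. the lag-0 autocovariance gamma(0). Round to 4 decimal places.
\gamma(0) = 2.5576

For an MA(q) process X_t = eps_t + sum_i theta_i eps_{t-i} with
Var(eps_t) = sigma^2, the variance is
  gamma(0) = sigma^2 * (1 + sum_i theta_i^2).
  sum_i theta_i^2 = (0.22)^2 + (-0.48)^2 = 0.0484 + 0.2304 = 0.2788.
  gamma(0) = 2 * (1 + 0.2788) = 2 * 1.2788 = 2.5576.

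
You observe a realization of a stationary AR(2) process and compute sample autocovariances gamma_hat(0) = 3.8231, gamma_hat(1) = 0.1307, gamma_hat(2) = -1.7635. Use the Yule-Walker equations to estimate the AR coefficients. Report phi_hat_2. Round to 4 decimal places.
\hat\phi_{2} = -0.4630

The Yule-Walker equations for an AR(p) process read, in matrix form,
  Gamma_p phi = r_p,   with   (Gamma_p)_{ij} = gamma(|i - j|),
                       (r_p)_i = gamma(i),   i,j = 1..p.
Substitute the sample gammas (Toeplitz matrix and right-hand side of size 2):
  Gamma_p = [[3.8231, 0.1307], [0.1307, 3.8231]]
  r_p     = [0.1307, -1.7635]
Written out:
  3.8231 phi_1 + 0.1307 phi_2 = 0.1307
  0.1307 phi_1 + 3.8231 phi_2 = -1.7635
Solve by Cramer's rule:
  det = gamma(0)^2 - gamma(1)^2 = (3.8231)^2 - (0.1307)^2 = 14.61609361 - 0.01708249 = 14.59901112
  phi_hat_1 = [gamma(1) gamma(0) - gamma(1) gamma(2)] / det = [(0.1307)(3.8231) - (0.1307)(-1.7635)] / 14.59901112 = 0.73016862 / 14.59901112 = 0.05
  phi_hat_2 = [gamma(0) gamma(2) - gamma(1)^2] / det = [(3.8231)(-1.7635) - (0.1307)^2] / 14.59901112 = -6.75911934 / 14.59901112 = -0.463
So phi_hat = [0.0500, -0.4630].
Therefore phi_hat_2 = -0.4630.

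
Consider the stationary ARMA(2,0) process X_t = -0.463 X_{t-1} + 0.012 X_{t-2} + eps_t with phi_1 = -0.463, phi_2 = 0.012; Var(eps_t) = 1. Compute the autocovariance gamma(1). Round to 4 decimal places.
\gamma(1) = -0.6006

Multiply the model equation by X_{t-k} and take expectations. With theta_0 = psi_0 = 1 and psi_j the MA(infinity) weights, this gives
  gamma(k) - sum_i phi_i gamma(k-i) = c_k,
  c_k = sigma^2 * sum_{j=k..q} theta_j psi_{j-k}   (c_k = 0 for k > q),
using gamma(-m) = gamma(m).
Pure AR (q = 0): c_0 = sigma^2 = 1, c_k = 0 for k >= 1.
Equations for k = 0, 1, 2 (AR order 2, c_2 = 0):
  (E0) gamma(0) = phi_1 gamma(1) + phi_2 gamma(2) + c_0
  (E1) gamma(1) = phi_1 gamma(0) + phi_2 gamma(1) + c_1
  (E2) gamma(2) = phi_1 gamma(1) + phi_2 gamma(0)
From (E1): gamma(1) = A gamma(0) + B with
  A = phi_1 / (1 - phi_2) = -0.463 / 0.988 = -0.468623,   B = c_1 / (1 - phi_2) = 0 / 0.988 = 0.
Insert (E2) into (E0): gamma(0) (1 - phi_2^2) = phi_1 (1 + phi_2) gamma(1) + c_0.
  phi_1 (1 + phi_2) = (-0.463)(1.012) = -0.468556,   1 - phi_2^2 = 0.999856.
Replace gamma(1) by A gamma(0) + B and collect gamma(0):
  gamma(0) [0.999856 - (-0.468556)(-0.468623)] = c_0 = 1
  gamma(0) * 0.78028 = 1
  gamma(0) = 1 / 0.78028 = 1.281592.
  gamma(1) = A gamma(0) = (-0.468623)(1.281592) = -0.600584.
Therefore gamma(1) = -0.6006 (to 4 decimal places).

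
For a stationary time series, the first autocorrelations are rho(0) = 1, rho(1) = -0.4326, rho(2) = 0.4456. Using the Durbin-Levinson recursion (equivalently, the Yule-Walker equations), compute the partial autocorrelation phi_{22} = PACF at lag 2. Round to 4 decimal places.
\phi_{22} = 0.3180

The PACF at lag k is phi_{kk}, the last component of the solution
to the Yule-Walker system G_k phi = r_k where
  (G_k)_{ij} = rho(|i - j|), (r_k)_i = rho(i), i,j = 1..k.
Equivalently, Durbin-Levinson gives phi_{kk} iteratively:
  phi_{11} = rho(1)
  phi_{kk} = [rho(k) - sum_{j=1..k-1} phi_{k-1,j} rho(k-j)]
            / [1 - sum_{j=1..k-1} phi_{k-1,j} rho(j)],
  phi_{k,j} = phi_{k-1,j} - phi_{kk} phi_{k-1,k-j},  j = 1..k-1.
Step k = 1:
  phi_11 = rho(1) = -0.4326.
Step k = 2:
  phi_22 = [rho(2) - phi_11 rho(1)] / [1 - phi_11 rho(1)] = [0.4456 - (-0.4326)(-0.4326)] / [1 - (-0.4326)(-0.4326)]
         = 0.25845724 / 0.81285724 = 0.318.
Therefore phi_{22} = 0.3180.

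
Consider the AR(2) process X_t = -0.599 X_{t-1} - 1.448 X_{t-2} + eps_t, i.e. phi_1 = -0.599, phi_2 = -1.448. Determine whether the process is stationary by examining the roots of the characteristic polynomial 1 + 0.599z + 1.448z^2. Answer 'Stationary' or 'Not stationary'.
\text{Not stationary}

The AR(p) characteristic polynomial is P(z) = 1 + 0.599z + 1.448z^2.
Stationarity requires all roots to lie outside the unit circle, i.e. |z| > 1 for every root.
Set 1 + (0.599) z + (1.448) z^2 = 0, i.e. a z^2 + b z + c = 0 with a = 1.448, b = 0.599, c = 1.
Discriminant D = b^2 - 4ac = (0.599)^2 - 4*(1.448)*1 = 0.358801 - (5.792) = -5.433199.
D < 0, so the roots are the complex-conjugate pair z = (-b +/- i sqrt(-D)) / (2a) = -0.2068 +/- 0.8049i.
For a conjugate pair |z|^2 = z * conj(z) = (product of roots) = c/a = 1/(1.448) = 0.690608, so |z| = sqrt(0.690608) = 0.831 for both roots.
Moduli of all roots: 0.8310, 0.8310.
All moduli strictly greater than 1? No.
Verdict: Not stationary.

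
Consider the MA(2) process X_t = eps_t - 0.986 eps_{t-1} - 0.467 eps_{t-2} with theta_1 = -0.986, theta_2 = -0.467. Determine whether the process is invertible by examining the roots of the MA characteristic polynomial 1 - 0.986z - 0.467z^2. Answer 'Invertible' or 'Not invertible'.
\text{Not invertible}

The MA(q) characteristic polynomial is P(z) = 1 - 0.986z - 0.467z^2.
Invertibility requires all roots to lie outside the unit circle, i.e. |z| > 1 for every root.
Set 1 + (-0.986) z + (-0.467) z^2 = 0, i.e. a z^2 + b z + c = 0 with a = -0.467, b = -0.986, c = 1.
Discriminant D = b^2 - 4ac = (-0.986)^2 - 4*(-0.467)*1 = 0.972196 - (-1.868) = 2.840196.
D >= 0, so the roots are real: z = (-b +/- sqrt(D)) / (2a) = (0.986 +/- 1.685288) / (-0.934).
  z_1 = (0.986 + 1.685288) / (-0.934) = -2.8601,   |z_1| = 2.8601.
  z_2 = (0.986 - 1.685288) / (-0.934) = 0.7487,   |z_2| = 0.7487.
Moduli of all roots: 2.8601, 0.7487.
All moduli strictly greater than 1? No.
Verdict: Not invertible.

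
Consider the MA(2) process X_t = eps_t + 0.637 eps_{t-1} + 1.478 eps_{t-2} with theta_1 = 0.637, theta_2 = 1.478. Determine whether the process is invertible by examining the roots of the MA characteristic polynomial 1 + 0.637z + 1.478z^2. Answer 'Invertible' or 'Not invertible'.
\text{Not invertible}

The MA(q) characteristic polynomial is P(z) = 1 + 0.637z + 1.478z^2.
Invertibility requires all roots to lie outside the unit circle, i.e. |z| > 1 for every root.
Set 1 + (0.637) z + (1.478) z^2 = 0, i.e. a z^2 + b z + c = 0 with a = 1.478, b = 0.637, c = 1.
Discriminant D = b^2 - 4ac = (0.637)^2 - 4*(1.478)*1 = 0.405769 - (5.912) = -5.506231.
D < 0, so the roots are the complex-conjugate pair z = (-b +/- i sqrt(-D)) / (2a) = -0.2155 +/- 0.7938i.
For a conjugate pair |z|^2 = z * conj(z) = (product of roots) = c/a = 1/(1.478) = 0.67659, so |z| = sqrt(0.67659) = 0.8226 for both roots.
Moduli of all roots: 0.8226, 0.8226.
All moduli strictly greater than 1? No.
Verdict: Not invertible.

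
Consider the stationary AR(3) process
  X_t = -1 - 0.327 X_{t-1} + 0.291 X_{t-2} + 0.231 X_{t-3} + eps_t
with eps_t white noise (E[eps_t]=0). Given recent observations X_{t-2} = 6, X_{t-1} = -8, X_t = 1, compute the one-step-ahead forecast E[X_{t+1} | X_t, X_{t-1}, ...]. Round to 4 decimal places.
E[X_{t+1} \mid \mathcal F_t] = -2.2690

For an AR(p) model X_t = c + sum_i phi_i X_{t-i} + eps_t, the
one-step-ahead conditional mean is
  E[X_{t+1} | X_t, ...] = c + sum_i phi_i X_{t+1-i}.
Substitute known values:
  E[X_{t+1} | ...] = -1 + (-0.327) * (1) + (0.291) * (-8) + (0.231) * (6)
                   = -2.2690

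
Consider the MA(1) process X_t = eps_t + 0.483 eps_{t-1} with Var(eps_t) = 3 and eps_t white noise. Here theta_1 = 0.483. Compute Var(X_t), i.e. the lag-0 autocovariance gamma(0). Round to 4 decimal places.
\gamma(0) = 3.6999

For an MA(q) process X_t = eps_t + sum_i theta_i eps_{t-i} with
Var(eps_t) = sigma^2, the variance is
  gamma(0) = sigma^2 * (1 + sum_i theta_i^2).
  sum_i theta_i^2 = (0.483)^2 = 0.233289.
  gamma(0) = 3 * (1 + 0.233289) = 3 * 1.233289 = 3.699867, which rounds to 3.6999.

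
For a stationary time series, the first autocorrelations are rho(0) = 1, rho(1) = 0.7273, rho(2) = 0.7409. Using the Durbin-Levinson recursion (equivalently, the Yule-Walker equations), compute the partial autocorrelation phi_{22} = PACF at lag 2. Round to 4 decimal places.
\phi_{22} = 0.4499

The PACF at lag k is phi_{kk}, the last component of the solution
to the Yule-Walker system G_k phi = r_k where
  (G_k)_{ij} = rho(|i - j|), (r_k)_i = rho(i), i,j = 1..k.
Equivalently, Durbin-Levinson gives phi_{kk} iteratively:
  phi_{11} = rho(1)
  phi_{kk} = [rho(k) - sum_{j=1..k-1} phi_{k-1,j} rho(k-j)]
            / [1 - sum_{j=1..k-1} phi_{k-1,j} rho(j)],
  phi_{k,j} = phi_{k-1,j} - phi_{kk} phi_{k-1,k-j},  j = 1..k-1.
Step k = 1:
  phi_11 = rho(1) = 0.7273.
Step k = 2:
  phi_22 = [rho(2) - phi_11 rho(1)] / [1 - phi_11 rho(1)] = [0.7409 - (0.7273)(0.7273)] / [1 - (0.7273)(0.7273)]
         = 0.21193471 / 0.47103471 = 0.4499.
Therefore phi_{22} = 0.4499.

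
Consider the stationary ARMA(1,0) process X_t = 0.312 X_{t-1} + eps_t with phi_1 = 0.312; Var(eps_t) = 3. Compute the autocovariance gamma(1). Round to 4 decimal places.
\gamma(1) = 1.0369

Multiply the model equation by X_{t-k} and take expectations. With theta_0 = psi_0 = 1 and psi_j the MA(infinity) weights, this gives
  gamma(k) - sum_i phi_i gamma(k-i) = c_k,
  c_k = sigma^2 * sum_{j=k..q} theta_j psi_{j-k}   (c_k = 0 for k > q),
using gamma(-m) = gamma(m).
Pure AR (q = 0): c_0 = sigma^2 = 3, c_k = 0 for k >= 1.
Equations for k = 0 and k = 1 (AR order 1):
  gamma(0) = phi_1 gamma(1) + c_0
  gamma(1) = phi_1 gamma(0) + c_1
Substituting the second into the first: gamma(0) (1 - phi_1^2) = c_0 + phi_1 c_1, so
  gamma(0) = c_0 / (1 - phi_1^2) = 3 / (1 - (0.312)^2) = 3 / 0.902656 = 3.323525.
  gamma(1) = phi_1 gamma(0) = (0.312)(3.323525) = 1.03694.
Therefore gamma(1) = 1.0369 (to 4 decimal places).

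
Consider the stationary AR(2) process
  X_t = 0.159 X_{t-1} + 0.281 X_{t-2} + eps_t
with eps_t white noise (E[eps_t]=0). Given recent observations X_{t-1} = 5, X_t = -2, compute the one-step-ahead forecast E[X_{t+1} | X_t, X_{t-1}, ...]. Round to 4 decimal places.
E[X_{t+1} \mid \mathcal F_t] = 1.0870

For an AR(p) model X_t = c + sum_i phi_i X_{t-i} + eps_t, the
one-step-ahead conditional mean is
  E[X_{t+1} | X_t, ...] = c + sum_i phi_i X_{t+1-i}.
Substitute known values:
  E[X_{t+1} | ...] = (0.159) * (-2) + (0.281) * (5)
                   = 1.0870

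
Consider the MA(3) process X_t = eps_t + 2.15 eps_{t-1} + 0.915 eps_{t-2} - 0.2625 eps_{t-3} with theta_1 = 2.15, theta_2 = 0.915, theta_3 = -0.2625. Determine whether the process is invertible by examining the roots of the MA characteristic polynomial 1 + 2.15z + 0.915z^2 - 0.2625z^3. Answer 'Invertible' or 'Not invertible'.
\text{Not invertible}

The MA(q) characteristic polynomial is P(z) = 1 + 2.15z + 0.915z^2 - 0.2625z^3.
Invertibility requires all roots to lie outside the unit circle, i.e. |z| > 1 for every root.
Degree 3: look for a simple real root z0 first, then factor out (1 - z/z0) and solve the remaining quadratic.
Testing z0 = -0.8: P(-0.8) = 1 + (2.15)(-0.8) + (0.915)(-0.8)^2 + (-0.2625)(-0.8)^3
  = 1 + (-1.72) + (0.5856) + (0.1344) = 0.  So z_0 = -0.8 is a root, |z_0| = 0.8.
Divide out the factor (1 + 1.25 z) = (1 - z/z0) (since 1/z0 = -1.25):
  P(z) = (1 + 1.25 z)(1 + (0.9) z + (-0.21) z^2)
  [check: z-coef 0.9 - (-1.25) = 2.15; z^2-coef -0.21 - (-1.25)(0.9) = 0.915; z^3-coef -(-1.25)(-0.21) = -0.2625.]
Remaining roots from the quadratic factor 1 + (0.9) z + (-0.21) z^2:
  Set 1 + (0.9) z + (-0.21) z^2 = 0, i.e. a z^2 + b z + c = 0 with a = -0.21, b = 0.9, c = 1.
  Discriminant D = b^2 - 4ac = (0.9)^2 - 4*(-0.21)*1 = 0.81 - (-0.84) = 1.65.
  D >= 0, so the roots are real: z = (-b +/- sqrt(D)) / (2a) = (-0.9 +/- 1.284523) / (-0.42).
    z_1 = (-0.9 + 1.284523) / (-0.42) = -0.9155,   |z_1| = 0.9155.
    z_2 = (-0.9 - 1.284523) / (-0.42) = 5.2012,   |z_2| = 5.2012.
Moduli of all roots: 0.8000, 0.9155, 5.2012.
All moduli strictly greater than 1? No.
Verdict: Not invertible.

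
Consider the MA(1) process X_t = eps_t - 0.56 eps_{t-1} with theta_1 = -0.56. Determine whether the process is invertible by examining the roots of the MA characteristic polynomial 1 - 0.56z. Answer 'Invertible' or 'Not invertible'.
\text{Invertible}

The MA(q) characteristic polynomial is P(z) = 1 - 0.56z.
Invertibility requires all roots to lie outside the unit circle, i.e. |z| > 1 for every root.
This is linear in z: 1 + (-0.56) z = 0  =>  z = -1/(-0.56) = 1.785714,  |z| = 1.785714.
Moduli of all roots: 1.7857.
All moduli strictly greater than 1? Yes.
Verdict: Invertible.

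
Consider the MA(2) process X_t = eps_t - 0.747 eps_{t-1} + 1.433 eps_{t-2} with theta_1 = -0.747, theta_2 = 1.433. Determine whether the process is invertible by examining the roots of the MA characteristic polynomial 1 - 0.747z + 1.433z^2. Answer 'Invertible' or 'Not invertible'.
\text{Not invertible}

The MA(q) characteristic polynomial is P(z) = 1 - 0.747z + 1.433z^2.
Invertibility requires all roots to lie outside the unit circle, i.e. |z| > 1 for every root.
Set 1 + (-0.747) z + (1.433) z^2 = 0, i.e. a z^2 + b z + c = 0 with a = 1.433, b = -0.747, c = 1.
Discriminant D = b^2 - 4ac = (-0.747)^2 - 4*(1.433)*1 = 0.558009 - (5.732) = -5.173991.
D < 0, so the roots are the complex-conjugate pair z = (-b +/- i sqrt(-D)) / (2a) = 0.2606 +/- 0.7937i.
For a conjugate pair |z|^2 = z * conj(z) = (product of roots) = c/a = 1/(1.433) = 0.697837, so |z| = sqrt(0.697837) = 0.8354 for both roots.
Moduli of all roots: 0.8354, 0.8354.
All moduli strictly greater than 1? No.
Verdict: Not invertible.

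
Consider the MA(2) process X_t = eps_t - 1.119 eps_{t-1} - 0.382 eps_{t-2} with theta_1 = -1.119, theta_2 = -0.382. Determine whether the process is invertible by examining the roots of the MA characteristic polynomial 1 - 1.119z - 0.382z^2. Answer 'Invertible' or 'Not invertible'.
\text{Not invertible}

The MA(q) characteristic polynomial is P(z) = 1 - 1.119z - 0.382z^2.
Invertibility requires all roots to lie outside the unit circle, i.e. |z| > 1 for every root.
Set 1 + (-1.119) z + (-0.382) z^2 = 0, i.e. a z^2 + b z + c = 0 with a = -0.382, b = -1.119, c = 1.
Discriminant D = b^2 - 4ac = (-1.119)^2 - 4*(-0.382)*1 = 1.252161 - (-1.528) = 2.780161.
D >= 0, so the roots are real: z = (-b +/- sqrt(D)) / (2a) = (1.119 +/- 1.667381) / (-0.764).
  z_1 = (1.119 + 1.667381) / (-0.764) = -3.6471,   |z_1| = 3.6471.
  z_2 = (1.119 - 1.667381) / (-0.764) = 0.7178,   |z_2| = 0.7178.
Moduli of all roots: 3.6471, 0.7178.
All moduli strictly greater than 1? No.
Verdict: Not invertible.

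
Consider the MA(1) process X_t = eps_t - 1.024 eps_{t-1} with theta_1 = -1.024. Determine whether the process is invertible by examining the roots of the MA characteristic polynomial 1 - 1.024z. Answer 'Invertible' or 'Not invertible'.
\text{Not invertible}

The MA(q) characteristic polynomial is P(z) = 1 - 1.024z.
Invertibility requires all roots to lie outside the unit circle, i.e. |z| > 1 for every root.
This is linear in z: 1 + (-1.024) z = 0  =>  z = -1/(-1.024) = 0.976562,  |z| = 0.976562.
Moduli of all roots: 0.9766.
All moduli strictly greater than 1? No.
Verdict: Not invertible.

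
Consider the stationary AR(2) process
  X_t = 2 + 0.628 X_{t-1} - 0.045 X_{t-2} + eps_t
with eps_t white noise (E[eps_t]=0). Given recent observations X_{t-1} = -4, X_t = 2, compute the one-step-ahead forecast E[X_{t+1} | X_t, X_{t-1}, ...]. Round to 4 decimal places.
E[X_{t+1} \mid \mathcal F_t] = 3.4360

For an AR(p) model X_t = c + sum_i phi_i X_{t-i} + eps_t, the
one-step-ahead conditional mean is
  E[X_{t+1} | X_t, ...] = c + sum_i phi_i X_{t+1-i}.
Substitute known values:
  E[X_{t+1} | ...] = 2 + (0.628) * (2) + (-0.045) * (-4)
                   = 3.4360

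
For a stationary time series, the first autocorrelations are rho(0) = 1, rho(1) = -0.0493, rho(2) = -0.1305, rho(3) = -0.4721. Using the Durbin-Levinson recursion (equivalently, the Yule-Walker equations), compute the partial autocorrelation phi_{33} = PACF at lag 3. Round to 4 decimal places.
\phi_{33} = -0.4960

The PACF at lag k is phi_{kk}, the last component of the solution
to the Yule-Walker system G_k phi = r_k where
  (G_k)_{ij} = rho(|i - j|), (r_k)_i = rho(i), i,j = 1..k.
Equivalently, Durbin-Levinson gives phi_{kk} iteratively:
  phi_{11} = rho(1)
  phi_{kk} = [rho(k) - sum_{j=1..k-1} phi_{k-1,j} rho(k-j)]
            / [1 - sum_{j=1..k-1} phi_{k-1,j} rho(j)],
  phi_{k,j} = phi_{k-1,j} - phi_{kk} phi_{k-1,k-j},  j = 1..k-1.
Step k = 1:
  phi_11 = rho(1) = -0.0493.
Step k = 2:
  phi_22 = [rho(2) - phi_11 rho(1)] / [1 - phi_11 rho(1)] = [-0.1305 - (-0.0493)(-0.0493)] / [1 - (-0.0493)(-0.0493)]
         = -0.13293049 / 0.99756951 = -0.133254.
  Update: phi_21 = phi_11 - phi_22 phi_11 = -0.0493 - (-0.133254)(-0.0493) = -0.055869.
Step k = 3:
  phi_33 = [rho(3) - phi_21 rho(2) - phi_22 rho(1)] / [1 - phi_21 rho(1) - phi_22 rho(2)]
    numerator   = -0.4721 - (-0.055869)(-0.1305) - (-0.133254)(-0.0493) = -0.4859604
    denominator = 1 - (-0.055869)(-0.0493) - (-0.133254)(-0.1305) = 0.97985594
  phi_33 = -0.4859604 / 0.97985594 = -0.496.
Therefore phi_{33} = -0.4960.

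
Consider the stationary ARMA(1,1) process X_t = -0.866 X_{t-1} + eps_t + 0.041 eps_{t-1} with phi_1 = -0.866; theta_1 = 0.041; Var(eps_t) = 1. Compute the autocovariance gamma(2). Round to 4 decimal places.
\gamma(2) = 2.7558

Multiply the model equation by X_{t-k} and take expectations. With theta_0 = psi_0 = 1 and psi_j the MA(infinity) weights, this gives
  gamma(k) - sum_i phi_i gamma(k-i) = c_k,
  c_k = sigma^2 * sum_{j=k..q} theta_j psi_{j-k}   (c_k = 0 for k > q),
using gamma(-m) = gamma(m).
psi-weights needed (psi_j = theta_j + sum_i phi_i psi_{j-i}):
  psi_1 = theta_1 + phi_1 = 0.041 + (-0.866) = -0.825
Right-hand sides:
  c_0 = sigma^2 (1 + theta_1 psi_1) = 1 * (1 + (0.041)(-0.825)) = 1 * 0.966175 = 0.966175
  c_1 = sigma^2 theta_1 = 1 * (0.041) = 0.041
  c_2 = 0
Equations for k = 0 and k = 1 (AR order 1):
  gamma(0) = phi_1 gamma(1) + c_0
  gamma(1) = phi_1 gamma(0) + c_1
Substituting the second into the first: gamma(0) (1 - phi_1^2) = c_0 + phi_1 c_1, so
  gamma(0) = (c_0 + phi_1 c_1) / (1 - phi_1^2) = (0.966175 + (-0.866)(0.041)) / (1 - (-0.866)^2) = 0.930669 / 0.250044 = 3.722021.
  gamma(1) = phi_1 gamma(0) + c_1 = (-0.866)(3.722021) + (0.041) = -3.18227.
For k = 2 (> q): gamma(2) = phi_1 gamma(1) = (-0.866)(-3.18227) = 2.755846.
Therefore gamma(2) = 2.7558 (to 4 decimal places).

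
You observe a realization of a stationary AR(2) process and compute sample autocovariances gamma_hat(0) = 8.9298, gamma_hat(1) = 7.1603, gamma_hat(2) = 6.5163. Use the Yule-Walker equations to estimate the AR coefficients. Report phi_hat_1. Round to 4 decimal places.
\hat\phi_{1} = 0.6070

The Yule-Walker equations for an AR(p) process read, in matrix form,
  Gamma_p phi = r_p,   with   (Gamma_p)_{ij} = gamma(|i - j|),
                       (r_p)_i = gamma(i),   i,j = 1..p.
Substitute the sample gammas (Toeplitz matrix and right-hand side of size 2):
  Gamma_p = [[8.9298, 7.1603], [7.1603, 8.9298]]
  r_p     = [7.1603, 6.5163]
Written out:
  8.9298 phi_1 + 7.1603 phi_2 = 7.1603
  7.1603 phi_1 + 8.9298 phi_2 = 6.5163
Solve by Cramer's rule:
  det = gamma(0)^2 - gamma(1)^2 = (8.9298)^2 - (7.1603)^2 = 79.74132804 - 51.26989609 = 28.47143195
  phi_hat_1 = [gamma(1) gamma(0) - gamma(1) gamma(2)] / det = [(7.1603)(8.9298) - (7.1603)(6.5163)] / 28.47143195 = 17.28138405 / 28.47143195 = 0.607
  phi_hat_2 = [gamma(0) gamma(2) - gamma(1)^2] / det = [(8.9298)(6.5163) - (7.1603)^2] / 28.47143195 = 6.91935965 / 28.47143195 = 0.243
So phi_hat = [0.6070, 0.2430].
Therefore phi_hat_1 = 0.6070.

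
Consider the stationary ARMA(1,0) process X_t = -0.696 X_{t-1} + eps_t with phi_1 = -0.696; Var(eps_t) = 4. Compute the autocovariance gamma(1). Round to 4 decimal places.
\gamma(1) = -5.3997

Multiply the model equation by X_{t-k} and take expectations. With theta_0 = psi_0 = 1 and psi_j the MA(infinity) weights, this gives
  gamma(k) - sum_i phi_i gamma(k-i) = c_k,
  c_k = sigma^2 * sum_{j=k..q} theta_j psi_{j-k}   (c_k = 0 for k > q),
using gamma(-m) = gamma(m).
Pure AR (q = 0): c_0 = sigma^2 = 4, c_k = 0 for k >= 1.
Equations for k = 0 and k = 1 (AR order 1):
  gamma(0) = phi_1 gamma(1) + c_0
  gamma(1) = phi_1 gamma(0) + c_1
Substituting the second into the first: gamma(0) (1 - phi_1^2) = c_0 + phi_1 c_1, so
  gamma(0) = c_0 / (1 - phi_1^2) = 4 / (1 - (-0.696)^2) = 4 / 0.515584 = 7.758193.
  gamma(1) = phi_1 gamma(0) = (-0.696)(7.758193) = -5.399702.
Therefore gamma(1) = -5.3997 (to 4 decimal places).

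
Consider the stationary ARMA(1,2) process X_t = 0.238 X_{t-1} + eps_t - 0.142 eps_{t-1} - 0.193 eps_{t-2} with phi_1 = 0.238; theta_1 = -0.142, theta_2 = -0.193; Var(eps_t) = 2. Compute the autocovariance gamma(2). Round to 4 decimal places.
\gamma(2) = -0.3446

Multiply the model equation by X_{t-k} and take expectations. With theta_0 = psi_0 = 1 and psi_j the MA(infinity) weights, this gives
  gamma(k) - sum_i phi_i gamma(k-i) = c_k,
  c_k = sigma^2 * sum_{j=k..q} theta_j psi_{j-k}   (c_k = 0 for k > q),
using gamma(-m) = gamma(m).
psi-weights needed (psi_j = theta_j + sum_i phi_i psi_{j-i}):
  psi_1 = theta_1 + phi_1 = -0.142 + (0.238) = 0.096
  psi_2 = theta_2 + phi_1 psi_1 = -0.193 + (0.238)(0.096) = -0.170152
Right-hand sides:
  c_0 = sigma^2 (1 + theta_1 psi_1 + theta_2 psi_2) = 2 * (1 + (-0.142)(0.096) + (-0.193)(-0.170152)) = 2 * 1.019207 = 2.038415
  c_1 = sigma^2 (theta_1 + theta_2 psi_1) = 2 * (-0.142 + (-0.193)(0.096)) = -0.321056
  c_2 = sigma^2 theta_2 = 2 * (-0.193) = -0.386
Equations for k = 0 and k = 1 (AR order 1):
  gamma(0) = phi_1 gamma(1) + c_0
  gamma(1) = phi_1 gamma(0) + c_1
Substituting the second into the first: gamma(0) (1 - phi_1^2) = c_0 + phi_1 c_1, so
  gamma(0) = (c_0 + phi_1 c_1) / (1 - phi_1^2) = (2.038415 + (0.238)(-0.321056)) / (1 - (0.238)^2) = 1.962003 / 0.943356 = 2.079812.
  gamma(1) = phi_1 gamma(0) + c_1 = (0.238)(2.079812) + (-0.321056) = 0.173939.
For k = 2: gamma(2) = phi_1 gamma(1) + c_2
  = (0.238)(0.173939) + (-0.386) = -0.344602.
Therefore gamma(2) = -0.3446 (to 4 decimal places).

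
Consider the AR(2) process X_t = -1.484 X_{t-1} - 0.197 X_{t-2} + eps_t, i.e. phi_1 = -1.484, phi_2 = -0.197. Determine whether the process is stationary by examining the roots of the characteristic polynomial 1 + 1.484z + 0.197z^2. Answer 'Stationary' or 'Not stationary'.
\text{Not stationary}

The AR(p) characteristic polynomial is P(z) = 1 + 1.484z + 0.197z^2.
Stationarity requires all roots to lie outside the unit circle, i.e. |z| > 1 for every root.
Set 1 + (1.484) z + (0.197) z^2 = 0, i.e. a z^2 + b z + c = 0 with a = 0.197, b = 1.484, c = 1.
Discriminant D = b^2 - 4ac = (1.484)^2 - 4*(0.197)*1 = 2.202256 - (0.788) = 1.414256.
D >= 0, so the roots are real: z = (-b +/- sqrt(D)) / (2a) = (-1.484 +/- 1.189225) / (0.394).
  z_1 = (-1.484 + 1.189225) / (0.394) = -0.7482,   |z_1| = 0.7482.
  z_2 = (-1.484 - 1.189225) / (0.394) = -6.7848,   |z_2| = 6.7848.
Moduli of all roots: 0.7482, 6.7848.
All moduli strictly greater than 1? No.
Verdict: Not stationary.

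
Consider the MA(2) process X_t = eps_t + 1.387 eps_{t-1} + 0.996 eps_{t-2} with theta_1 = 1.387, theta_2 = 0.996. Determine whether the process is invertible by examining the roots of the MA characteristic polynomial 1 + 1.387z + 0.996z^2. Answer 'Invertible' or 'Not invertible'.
\text{Invertible}

The MA(q) characteristic polynomial is P(z) = 1 + 1.387z + 0.996z^2.
Invertibility requires all roots to lie outside the unit circle, i.e. |z| > 1 for every root.
Set 1 + (1.387) z + (0.996) z^2 = 0, i.e. a z^2 + b z + c = 0 with a = 0.996, b = 1.387, c = 1.
Discriminant D = b^2 - 4ac = (1.387)^2 - 4*(0.996)*1 = 1.923769 - (3.984) = -2.060231.
D < 0, so the roots are the complex-conjugate pair z = (-b +/- i sqrt(-D)) / (2a) = -0.6963 +/- 0.7206i.
For a conjugate pair |z|^2 = z * conj(z) = (product of roots) = c/a = 1/(0.996) = 1.004016, so |z| = sqrt(1.004016) = 1.002 for both roots.
Moduli of all roots: 1.0020, 1.0020.
All moduli strictly greater than 1? Yes.
Verdict: Invertible.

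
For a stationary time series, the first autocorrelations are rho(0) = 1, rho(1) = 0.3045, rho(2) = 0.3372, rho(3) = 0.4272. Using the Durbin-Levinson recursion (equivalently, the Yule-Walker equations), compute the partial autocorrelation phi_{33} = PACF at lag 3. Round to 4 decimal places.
\phi_{33} = 0.3211

The PACF at lag k is phi_{kk}, the last component of the solution
to the Yule-Walker system G_k phi = r_k where
  (G_k)_{ij} = rho(|i - j|), (r_k)_i = rho(i), i,j = 1..k.
Equivalently, Durbin-Levinson gives phi_{kk} iteratively:
  phi_{11} = rho(1)
  phi_{kk} = [rho(k) - sum_{j=1..k-1} phi_{k-1,j} rho(k-j)]
            / [1 - sum_{j=1..k-1} phi_{k-1,j} rho(j)],
  phi_{k,j} = phi_{k-1,j} - phi_{kk} phi_{k-1,k-j},  j = 1..k-1.
Step k = 1:
  phi_11 = rho(1) = 0.3045.
Step k = 2:
  phi_22 = [rho(2) - phi_11 rho(1)] / [1 - phi_11 rho(1)] = [0.3372 - (0.3045)(0.3045)] / [1 - (0.3045)(0.3045)]
         = 0.24447975 / 0.90727975 = 0.269465.
  Update: phi_21 = phi_11 - phi_22 phi_11 = 0.3045 - (0.269465)(0.3045) = 0.222448.
Step k = 3:
  phi_33 = [rho(3) - phi_21 rho(2) - phi_22 rho(1)] / [1 - phi_21 rho(1) - phi_22 rho(2)]
    numerator   = 0.4272 - (0.222448)(0.3372) - (0.269465)(0.3045) = 0.27013856
    denominator = 1 - (0.222448)(0.3045) - (0.269465)(0.3372) = 0.84140112
  phi_33 = 0.27013856 / 0.84140112 = 0.3211.
Therefore phi_{33} = 0.3211.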